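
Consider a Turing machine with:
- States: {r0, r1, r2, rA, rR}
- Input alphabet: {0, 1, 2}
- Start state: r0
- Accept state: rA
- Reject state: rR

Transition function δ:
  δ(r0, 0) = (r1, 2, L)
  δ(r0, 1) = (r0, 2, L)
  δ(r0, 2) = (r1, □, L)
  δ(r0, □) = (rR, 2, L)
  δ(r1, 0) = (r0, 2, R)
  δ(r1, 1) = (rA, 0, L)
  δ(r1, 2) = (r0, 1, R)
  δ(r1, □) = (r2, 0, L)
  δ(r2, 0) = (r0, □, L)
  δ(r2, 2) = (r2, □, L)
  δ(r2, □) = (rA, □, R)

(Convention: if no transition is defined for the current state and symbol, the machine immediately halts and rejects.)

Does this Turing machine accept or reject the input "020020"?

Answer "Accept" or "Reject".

Execution trace:
Initial: [r0]020020
Step 1: δ(r0, 0) = (r1, 2, L) → [r1]□220020
Step 2: δ(r1, □) = (r2, 0, L) → [r2]□0220020
Step 3: δ(r2, □) = (rA, □, R) → □[rA]0220020

The machine reaches the accept state rA and halts.

Answer: Accept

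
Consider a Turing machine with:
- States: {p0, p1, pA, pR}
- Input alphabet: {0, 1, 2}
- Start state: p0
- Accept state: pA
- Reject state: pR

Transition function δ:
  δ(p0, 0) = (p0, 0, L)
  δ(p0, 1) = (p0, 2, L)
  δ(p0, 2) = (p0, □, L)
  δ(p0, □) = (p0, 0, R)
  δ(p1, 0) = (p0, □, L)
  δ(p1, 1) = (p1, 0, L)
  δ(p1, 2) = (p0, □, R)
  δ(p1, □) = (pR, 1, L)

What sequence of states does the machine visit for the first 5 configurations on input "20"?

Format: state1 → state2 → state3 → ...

Execution trace:
Initial: [p0]20
Step 1: δ(p0, 2) = (p0, □, L) → [p0]□□0
Step 2: δ(p0, □) = (p0, 0, R) → 0[p0]□0
Step 3: δ(p0, □) = (p0, 0, R) → 00[p0]0
Step 4: δ(p0, 0) = (p0, 0, L) → 0[p0]00

State sequence: p0 → p0 → p0 → p0 → p0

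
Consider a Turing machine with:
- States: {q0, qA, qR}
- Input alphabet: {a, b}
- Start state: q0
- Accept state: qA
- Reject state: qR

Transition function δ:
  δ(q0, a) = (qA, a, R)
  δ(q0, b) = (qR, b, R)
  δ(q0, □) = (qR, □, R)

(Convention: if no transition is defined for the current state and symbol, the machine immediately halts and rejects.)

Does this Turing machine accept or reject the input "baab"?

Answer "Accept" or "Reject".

Execution trace:
Initial: [q0]baab
Step 1: δ(q0, b) = (qR, b, R) → b[qR]aab

The machine reaches the reject state qR and halts.

Answer: Reject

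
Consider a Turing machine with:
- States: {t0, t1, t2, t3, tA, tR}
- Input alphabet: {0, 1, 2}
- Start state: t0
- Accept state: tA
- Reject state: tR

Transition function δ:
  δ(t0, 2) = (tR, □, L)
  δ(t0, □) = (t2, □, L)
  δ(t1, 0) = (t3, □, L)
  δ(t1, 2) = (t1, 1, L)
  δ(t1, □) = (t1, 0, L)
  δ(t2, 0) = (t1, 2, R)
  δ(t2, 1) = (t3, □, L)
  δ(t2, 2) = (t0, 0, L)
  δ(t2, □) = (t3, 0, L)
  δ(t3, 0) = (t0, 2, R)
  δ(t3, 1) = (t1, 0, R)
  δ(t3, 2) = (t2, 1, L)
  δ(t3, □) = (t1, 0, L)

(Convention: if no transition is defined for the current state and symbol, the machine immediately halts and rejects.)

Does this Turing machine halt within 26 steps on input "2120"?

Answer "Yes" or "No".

Execution trace:
Initial: [t0]2120
Step 1: δ(t0, 2) = (tR, □, L) → [tR]□□120

The machine reaches the reject state tR and halts.
The machine halted after 1 step (within the 26-step bound).

Answer: Yes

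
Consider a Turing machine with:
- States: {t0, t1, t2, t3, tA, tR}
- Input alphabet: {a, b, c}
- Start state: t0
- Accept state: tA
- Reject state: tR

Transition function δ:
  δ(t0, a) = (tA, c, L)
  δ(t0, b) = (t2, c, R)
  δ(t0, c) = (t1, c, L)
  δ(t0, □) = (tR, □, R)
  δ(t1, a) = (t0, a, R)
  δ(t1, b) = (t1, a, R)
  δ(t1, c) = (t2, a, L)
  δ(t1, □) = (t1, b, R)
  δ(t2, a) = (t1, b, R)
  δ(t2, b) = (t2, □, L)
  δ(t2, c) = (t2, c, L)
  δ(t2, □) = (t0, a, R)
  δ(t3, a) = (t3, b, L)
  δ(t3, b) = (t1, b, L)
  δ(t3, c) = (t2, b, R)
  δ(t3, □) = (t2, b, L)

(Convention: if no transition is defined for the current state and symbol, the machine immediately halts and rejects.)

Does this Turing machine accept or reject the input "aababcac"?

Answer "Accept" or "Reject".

Execution trace:
Initial: [t0]aababcac
Step 1: δ(t0, a) = (tA, c, L) → [tA]□cababcac

The machine reaches the accept state tA and halts.

Answer: Accept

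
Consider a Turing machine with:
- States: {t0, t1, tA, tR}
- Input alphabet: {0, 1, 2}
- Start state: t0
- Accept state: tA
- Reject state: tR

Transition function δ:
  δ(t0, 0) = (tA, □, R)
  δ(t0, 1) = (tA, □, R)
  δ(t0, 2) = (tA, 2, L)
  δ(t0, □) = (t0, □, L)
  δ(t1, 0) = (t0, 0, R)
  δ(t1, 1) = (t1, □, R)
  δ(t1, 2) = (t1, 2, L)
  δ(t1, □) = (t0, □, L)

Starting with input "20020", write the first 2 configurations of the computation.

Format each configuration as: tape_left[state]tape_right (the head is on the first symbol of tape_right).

Transitions applied:
Step 1: δ(t0, 2) = (tA, 2, L)

The first 2 configurations are:
[t0]20020 ⊢ [tA]□20020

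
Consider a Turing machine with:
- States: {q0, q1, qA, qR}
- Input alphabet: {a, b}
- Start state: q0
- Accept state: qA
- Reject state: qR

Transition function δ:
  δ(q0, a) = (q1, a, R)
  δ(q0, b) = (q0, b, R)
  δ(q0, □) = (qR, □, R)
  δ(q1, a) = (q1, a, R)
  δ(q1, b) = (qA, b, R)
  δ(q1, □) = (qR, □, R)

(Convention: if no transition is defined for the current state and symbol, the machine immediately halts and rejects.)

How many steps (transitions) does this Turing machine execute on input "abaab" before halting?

Execution trace:
Initial: [q0]abaab
Step 1: δ(q0, a) = (q1, a, R) → a[q1]baab
Step 2: δ(q1, b) = (qA, b, R) → ab[qA]aab

The machine reaches the accept state qA and halts.

The machine executed 2 steps before halting.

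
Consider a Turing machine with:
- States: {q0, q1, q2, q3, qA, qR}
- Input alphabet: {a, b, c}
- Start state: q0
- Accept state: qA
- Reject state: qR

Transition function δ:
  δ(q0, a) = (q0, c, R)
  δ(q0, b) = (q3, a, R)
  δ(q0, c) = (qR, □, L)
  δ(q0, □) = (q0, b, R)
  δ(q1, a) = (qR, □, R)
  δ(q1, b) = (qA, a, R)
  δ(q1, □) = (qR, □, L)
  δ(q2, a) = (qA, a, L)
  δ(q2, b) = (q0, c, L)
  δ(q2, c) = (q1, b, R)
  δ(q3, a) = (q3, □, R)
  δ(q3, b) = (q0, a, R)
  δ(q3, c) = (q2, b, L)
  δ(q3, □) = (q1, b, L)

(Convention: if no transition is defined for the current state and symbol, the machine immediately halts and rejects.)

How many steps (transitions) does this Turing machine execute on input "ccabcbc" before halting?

Execution trace:
Initial: [q0]ccabcbc
Step 1: δ(q0, c) = (qR, □, L) → [qR]□□cabcbc

The machine reaches the reject state qR and halts.

The machine executed 1 step before halting.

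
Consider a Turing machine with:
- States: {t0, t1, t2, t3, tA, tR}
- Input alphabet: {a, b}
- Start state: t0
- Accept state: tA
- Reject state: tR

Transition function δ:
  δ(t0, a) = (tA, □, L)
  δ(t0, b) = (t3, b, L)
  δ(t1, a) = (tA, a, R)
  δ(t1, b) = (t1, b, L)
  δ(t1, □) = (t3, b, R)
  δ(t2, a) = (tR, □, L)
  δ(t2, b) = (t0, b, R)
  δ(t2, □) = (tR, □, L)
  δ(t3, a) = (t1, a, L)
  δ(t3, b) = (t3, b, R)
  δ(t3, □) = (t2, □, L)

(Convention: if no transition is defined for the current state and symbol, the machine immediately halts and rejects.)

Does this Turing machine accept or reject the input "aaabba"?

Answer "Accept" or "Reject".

Execution trace:
Initial: [t0]aaabba
Step 1: δ(t0, a) = (tA, □, L) → [tA]□□aabba

The machine reaches the accept state tA and halts.

Answer: Accept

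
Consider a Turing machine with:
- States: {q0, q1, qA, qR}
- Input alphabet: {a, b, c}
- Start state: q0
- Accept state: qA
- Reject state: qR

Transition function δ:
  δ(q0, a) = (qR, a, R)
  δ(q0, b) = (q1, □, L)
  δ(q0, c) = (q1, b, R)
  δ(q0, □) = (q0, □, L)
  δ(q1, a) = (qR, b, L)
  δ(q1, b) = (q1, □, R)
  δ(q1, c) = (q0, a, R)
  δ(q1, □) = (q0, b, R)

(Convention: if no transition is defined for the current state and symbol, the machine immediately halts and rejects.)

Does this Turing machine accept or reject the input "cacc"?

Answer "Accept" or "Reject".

Execution trace:
Initial: [q0]cacc
Step 1: δ(q0, c) = (q1, b, R) → b[q1]acc
Step 2: δ(q1, a) = (qR, b, L) → [qR]bbcc

The machine reaches the reject state qR and halts.

Answer: Reject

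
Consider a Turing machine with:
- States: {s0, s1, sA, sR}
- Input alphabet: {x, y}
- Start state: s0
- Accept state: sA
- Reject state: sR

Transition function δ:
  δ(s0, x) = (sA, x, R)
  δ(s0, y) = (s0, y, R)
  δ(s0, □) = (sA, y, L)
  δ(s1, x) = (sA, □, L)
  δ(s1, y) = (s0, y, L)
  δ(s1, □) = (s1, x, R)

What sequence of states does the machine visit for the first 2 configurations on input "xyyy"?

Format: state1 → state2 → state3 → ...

Execution trace:
Initial: [s0]xyyy
Step 1: δ(s0, x) = (sA, x, R) → x[sA]yyy

The machine reaches the accept state sA and halts.

State sequence: s0 → sA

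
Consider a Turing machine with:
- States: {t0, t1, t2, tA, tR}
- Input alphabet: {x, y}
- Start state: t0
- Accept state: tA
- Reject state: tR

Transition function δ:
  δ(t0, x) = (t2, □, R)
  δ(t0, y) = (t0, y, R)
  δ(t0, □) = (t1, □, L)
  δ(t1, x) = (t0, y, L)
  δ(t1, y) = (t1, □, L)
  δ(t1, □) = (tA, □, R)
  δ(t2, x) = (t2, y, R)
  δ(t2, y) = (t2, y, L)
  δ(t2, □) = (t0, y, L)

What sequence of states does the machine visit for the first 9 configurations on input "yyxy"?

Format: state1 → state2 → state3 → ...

Execution trace:
Initial: [t0]yyxy
Step 1: δ(t0, y) = (t0, y, R) → y[t0]yxy
Step 2: δ(t0, y) = (t0, y, R) → yy[t0]xy
Step 3: δ(t0, x) = (t2, □, R) → yy□[t2]y
Step 4: δ(t2, y) = (t2, y, L) → yy[t2]□y
Step 5: δ(t2, □) = (t0, y, L) → y[t0]yyy
Step 6: δ(t0, y) = (t0, y, R) → yy[t0]yy
Step 7: δ(t0, y) = (t0, y, R) → yyy[t0]y
Step 8: δ(t0, y) = (t0, y, R) → yyyy[t0]□

State sequence: t0 → t0 → t0 → t2 → t2 → t0 → t0 → t0 → t0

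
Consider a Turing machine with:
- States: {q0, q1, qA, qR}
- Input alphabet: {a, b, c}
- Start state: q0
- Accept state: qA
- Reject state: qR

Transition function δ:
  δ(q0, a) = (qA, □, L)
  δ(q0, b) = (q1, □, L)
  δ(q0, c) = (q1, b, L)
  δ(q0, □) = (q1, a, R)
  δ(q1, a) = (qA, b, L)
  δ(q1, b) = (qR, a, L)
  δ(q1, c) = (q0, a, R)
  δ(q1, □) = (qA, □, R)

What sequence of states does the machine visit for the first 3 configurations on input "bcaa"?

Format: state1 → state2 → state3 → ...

Execution trace:
Initial: [q0]bcaa
Step 1: δ(q0, b) = (q1, □, L) → [q1]□□caa
Step 2: δ(q1, □) = (qA, □, R) → □[qA]□caa

The machine reaches the accept state qA and halts.

State sequence: q0 → q1 → qA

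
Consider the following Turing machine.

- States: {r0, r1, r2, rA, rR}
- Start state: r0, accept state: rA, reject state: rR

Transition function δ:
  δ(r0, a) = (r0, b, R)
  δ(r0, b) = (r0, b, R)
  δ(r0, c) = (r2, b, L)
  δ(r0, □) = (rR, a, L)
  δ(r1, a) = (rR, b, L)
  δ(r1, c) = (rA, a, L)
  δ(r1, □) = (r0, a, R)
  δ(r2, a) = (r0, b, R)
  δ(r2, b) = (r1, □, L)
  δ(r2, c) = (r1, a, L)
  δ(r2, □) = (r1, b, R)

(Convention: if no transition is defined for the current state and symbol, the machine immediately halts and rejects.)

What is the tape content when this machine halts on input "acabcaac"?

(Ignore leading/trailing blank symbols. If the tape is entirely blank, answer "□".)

Execution trace:
Initial: [r0]acabcaac
Step 1: δ(r0, a) = (r0, b, R) → b[r0]cabcaac
Step 2: δ(r0, c) = (r2, b, L) → [r2]bbabcaac
Step 3: δ(r2, b) = (r1, □, L) → [r1]□□babcaac
Step 4: δ(r1, □) = (r0, a, R) → a[r0]□babcaac
Step 5: δ(r0, □) = (rR, a, L) → [rR]aababcaac

The machine reaches the reject state rR and halts.

Final tape (ignoring leading/trailing blanks): aababcaac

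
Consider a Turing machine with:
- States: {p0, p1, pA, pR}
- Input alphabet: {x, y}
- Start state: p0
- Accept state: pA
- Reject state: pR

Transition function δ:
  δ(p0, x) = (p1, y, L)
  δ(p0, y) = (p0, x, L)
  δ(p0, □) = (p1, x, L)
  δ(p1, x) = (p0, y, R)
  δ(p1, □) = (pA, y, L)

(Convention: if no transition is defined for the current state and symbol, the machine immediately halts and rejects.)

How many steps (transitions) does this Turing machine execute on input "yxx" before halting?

Execution trace:
Initial: [p0]yxx
Step 1: δ(p0, y) = (p0, x, L) → [p0]□xxx
Step 2: δ(p0, □) = (p1, x, L) → [p1]□xxxx
Step 3: δ(p1, □) = (pA, y, L) → [pA]□yxxxx

The machine reaches the accept state pA and halts.

The machine executed 3 steps before halting.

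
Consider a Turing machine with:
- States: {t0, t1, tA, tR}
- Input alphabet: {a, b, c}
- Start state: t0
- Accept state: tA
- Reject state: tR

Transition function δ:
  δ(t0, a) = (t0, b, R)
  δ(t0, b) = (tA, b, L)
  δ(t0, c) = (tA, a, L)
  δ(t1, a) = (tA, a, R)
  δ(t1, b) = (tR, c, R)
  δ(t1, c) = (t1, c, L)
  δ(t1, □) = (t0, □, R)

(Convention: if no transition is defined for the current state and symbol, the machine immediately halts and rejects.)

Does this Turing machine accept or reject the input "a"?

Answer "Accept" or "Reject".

Execution trace:
Initial: [t0]a
Step 1: δ(t0, a) = (t0, b, R) → b[t0]□

No transition is defined for δ(t0, □). By convention the machine halts and rejects.

Answer: Reject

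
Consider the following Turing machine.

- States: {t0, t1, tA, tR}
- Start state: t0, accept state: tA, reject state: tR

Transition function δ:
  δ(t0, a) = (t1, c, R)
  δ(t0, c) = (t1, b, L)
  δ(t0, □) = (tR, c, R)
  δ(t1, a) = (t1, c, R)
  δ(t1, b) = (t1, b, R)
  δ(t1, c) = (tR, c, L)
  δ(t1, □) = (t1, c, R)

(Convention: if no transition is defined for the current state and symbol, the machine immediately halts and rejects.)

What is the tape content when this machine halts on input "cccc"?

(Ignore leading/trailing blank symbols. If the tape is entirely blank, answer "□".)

Execution trace:
Initial: [t0]cccc
Step 1: δ(t0, c) = (t1, b, L) → [t1]□bccc
Step 2: δ(t1, □) = (t1, c, R) → c[t1]bccc
Step 3: δ(t1, b) = (t1, b, R) → cb[t1]ccc
Step 4: δ(t1, c) = (tR, c, L) → c[tR]bccc

The machine reaches the reject state tR and halts.

Final tape (ignoring leading/trailing blanks): cbccc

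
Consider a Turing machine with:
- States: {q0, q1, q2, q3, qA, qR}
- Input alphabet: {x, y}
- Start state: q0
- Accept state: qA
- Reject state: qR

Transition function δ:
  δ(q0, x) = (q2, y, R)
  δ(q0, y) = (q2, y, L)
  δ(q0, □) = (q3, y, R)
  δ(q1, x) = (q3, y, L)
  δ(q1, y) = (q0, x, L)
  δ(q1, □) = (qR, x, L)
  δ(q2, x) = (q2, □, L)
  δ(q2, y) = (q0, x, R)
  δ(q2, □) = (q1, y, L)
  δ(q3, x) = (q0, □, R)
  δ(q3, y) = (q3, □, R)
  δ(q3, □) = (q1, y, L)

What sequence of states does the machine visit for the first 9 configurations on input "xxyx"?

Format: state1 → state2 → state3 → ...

Execution trace:
Initial: [q0]xxyx
Step 1: δ(q0, x) = (q2, y, R) → y[q2]xyx
Step 2: δ(q2, x) = (q2, □, L) → [q2]y□yx
Step 3: δ(q2, y) = (q0, x, R) → x[q0]□yx
Step 4: δ(q0, □) = (q3, y, R) → xy[q3]yx
Step 5: δ(q3, y) = (q3, □, R) → xy□[q3]x
Step 6: δ(q3, x) = (q0, □, R) → xy□□[q0]□
Step 7: δ(q0, □) = (q3, y, R) → xy□□y[q3]□
Step 8: δ(q3, □) = (q1, y, L) → xy□□[q1]yy

State sequence: q0 → q2 → q2 → q0 → q3 → q3 → q0 → q3 → q1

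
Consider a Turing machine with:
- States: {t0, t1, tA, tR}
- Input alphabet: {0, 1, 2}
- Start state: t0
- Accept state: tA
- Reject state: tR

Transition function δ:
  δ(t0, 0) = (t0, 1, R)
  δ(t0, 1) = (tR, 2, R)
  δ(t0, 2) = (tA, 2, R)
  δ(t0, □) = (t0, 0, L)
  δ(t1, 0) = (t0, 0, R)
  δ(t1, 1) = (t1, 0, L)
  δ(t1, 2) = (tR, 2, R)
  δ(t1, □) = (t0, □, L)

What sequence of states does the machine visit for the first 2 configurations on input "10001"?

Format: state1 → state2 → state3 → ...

Execution trace:
Initial: [t0]10001
Step 1: δ(t0, 1) = (tR, 2, R) → 2[tR]0001

The machine reaches the reject state tR and halts.

State sequence: t0 → tR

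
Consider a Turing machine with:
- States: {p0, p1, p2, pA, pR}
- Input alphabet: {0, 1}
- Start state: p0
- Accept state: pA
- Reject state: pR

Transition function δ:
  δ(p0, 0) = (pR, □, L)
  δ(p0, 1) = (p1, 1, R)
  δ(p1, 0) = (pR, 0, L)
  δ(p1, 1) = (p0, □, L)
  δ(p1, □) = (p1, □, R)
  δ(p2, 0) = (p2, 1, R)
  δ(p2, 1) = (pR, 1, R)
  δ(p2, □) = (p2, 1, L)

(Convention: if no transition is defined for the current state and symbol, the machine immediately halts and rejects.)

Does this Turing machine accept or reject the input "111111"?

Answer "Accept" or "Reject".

Execution trace:
Initial: [p0]111111
Step 1: δ(p0, 1) = (p1, 1, R) → 1[p1]11111
Step 2: δ(p1, 1) = (p0, □, L) → [p0]1□1111
Step 3: δ(p0, 1) = (p1, 1, R) → 1[p1]□1111
Step 4: δ(p1, □) = (p1, □, R) → 1□[p1]1111
Step 5: δ(p1, 1) = (p0, □, L) → 1[p0]□□111

No transition is defined for δ(p0, □). By convention the machine halts and rejects.

Answer: Reject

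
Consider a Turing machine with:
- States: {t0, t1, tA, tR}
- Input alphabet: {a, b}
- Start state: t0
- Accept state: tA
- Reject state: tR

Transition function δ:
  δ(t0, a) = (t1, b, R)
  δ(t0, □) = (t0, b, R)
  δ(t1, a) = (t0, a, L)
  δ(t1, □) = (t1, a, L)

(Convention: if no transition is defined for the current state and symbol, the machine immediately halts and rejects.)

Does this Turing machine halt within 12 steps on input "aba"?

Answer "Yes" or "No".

Execution trace:
Initial: [t0]aba
Step 1: δ(t0, a) = (t1, b, R) → b[t1]ba

No transition is defined for δ(t1, b). By convention the machine halts and rejects.
The machine halted after 1 step (within the 12-step bound).

Answer: Yes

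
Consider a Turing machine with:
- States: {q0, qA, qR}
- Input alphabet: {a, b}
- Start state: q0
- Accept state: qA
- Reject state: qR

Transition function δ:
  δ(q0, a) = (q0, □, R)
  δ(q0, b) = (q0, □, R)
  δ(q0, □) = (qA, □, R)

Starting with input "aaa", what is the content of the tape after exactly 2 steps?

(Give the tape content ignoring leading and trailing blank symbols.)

Execution trace:
Initial: [q0]aaa
Step 1: δ(q0, a) = (q0, □, R) → □[q0]aa
Step 2: δ(q0, a) = (q0, □, R) → □□[q0]a

After 2 steps, the tape (ignoring leading/trailing blanks) is: a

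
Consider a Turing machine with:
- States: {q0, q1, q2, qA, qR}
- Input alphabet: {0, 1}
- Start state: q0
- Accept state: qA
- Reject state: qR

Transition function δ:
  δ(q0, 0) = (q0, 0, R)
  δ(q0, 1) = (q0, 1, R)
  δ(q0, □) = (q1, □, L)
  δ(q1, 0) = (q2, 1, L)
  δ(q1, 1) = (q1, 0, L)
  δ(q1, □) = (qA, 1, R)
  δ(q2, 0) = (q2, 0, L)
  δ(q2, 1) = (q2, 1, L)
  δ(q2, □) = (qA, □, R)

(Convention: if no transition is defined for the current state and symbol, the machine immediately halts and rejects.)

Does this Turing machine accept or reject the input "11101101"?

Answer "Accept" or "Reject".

Execution trace:
Initial: [q0]11101101
Step 1: δ(q0, 1) = (q0, 1, R) → 1[q0]1101101
Step 2: δ(q0, 1) = (q0, 1, R) → 11[q0]101101
Step 3: δ(q0, 1) = (q0, 1, R) → 111[q0]01101
Step 4: δ(q0, 0) = (q0, 0, R) → 1110[q0]1101
Step 5: δ(q0, 1) = (q0, 1, R) → 11101[q0]101
Step 6: δ(q0, 1) = (q0, 1, R) → 111011[q0]01
Step 7: δ(q0, 0) = (q0, 0, R) → 1110110[q0]1
Step 8: δ(q0, 1) = (q0, 1, R) → 11101101[q0]□
Step 9: δ(q0, □) = (q1, □, L) → 1110110[q1]1□
Step 10: δ(q1, 1) = (q1, 0, L) → 111011[q1]00□
Step 11: δ(q1, 0) = (q2, 1, L) → 11101[q2]110□
Step 12: δ(q2, 1) = (q2, 1, L) → 1110[q2]1110□
Step 13: δ(q2, 1) = (q2, 1, L) → 111[q2]01110□
Step 14: δ(q2, 0) = (q2, 0, L) → 11[q2]101110□
Step 15: δ(q2, 1) = (q2, 1, L) → 1[q2]1101110□
Step 16: δ(q2, 1) = (q2, 1, L) → [q2]11101110□
Step 17: δ(q2, 1) = (q2, 1, L) → [q2]□11101110□
Step 18: δ(q2, □) = (qA, □, R) → □[qA]11101110□

The machine reaches the accept state qA and halts.

Answer: Accept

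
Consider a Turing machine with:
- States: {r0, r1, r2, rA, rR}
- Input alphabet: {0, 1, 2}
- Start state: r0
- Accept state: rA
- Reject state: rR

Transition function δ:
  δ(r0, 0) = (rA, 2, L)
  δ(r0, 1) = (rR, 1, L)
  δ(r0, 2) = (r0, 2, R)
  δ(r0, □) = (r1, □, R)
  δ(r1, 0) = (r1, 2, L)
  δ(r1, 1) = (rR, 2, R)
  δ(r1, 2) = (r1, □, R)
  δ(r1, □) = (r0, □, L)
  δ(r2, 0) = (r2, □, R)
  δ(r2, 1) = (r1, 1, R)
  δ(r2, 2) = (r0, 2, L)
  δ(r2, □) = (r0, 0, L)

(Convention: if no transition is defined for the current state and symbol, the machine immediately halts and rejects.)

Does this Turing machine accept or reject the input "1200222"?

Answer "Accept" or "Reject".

Execution trace:
Initial: [r0]1200222
Step 1: δ(r0, 1) = (rR, 1, L) → [rR]□1200222

The machine reaches the reject state rR and halts.

Answer: Reject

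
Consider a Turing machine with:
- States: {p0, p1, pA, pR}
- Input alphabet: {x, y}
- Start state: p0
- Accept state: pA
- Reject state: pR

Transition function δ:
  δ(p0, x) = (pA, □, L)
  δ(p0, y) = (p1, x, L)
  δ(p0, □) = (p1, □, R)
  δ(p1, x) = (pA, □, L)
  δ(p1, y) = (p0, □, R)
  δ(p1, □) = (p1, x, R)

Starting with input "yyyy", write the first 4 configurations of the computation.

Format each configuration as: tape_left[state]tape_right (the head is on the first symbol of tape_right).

Transitions applied:
Step 1: δ(p0, y) = (p1, x, L)
Step 2: δ(p1, □) = (p1, x, R)
Step 3: δ(p1, x) = (pA, □, L)

The first 4 configurations are:
[p0]yyyy ⊢ [p1]□xyyy ⊢ x[p1]xyyy ⊢ [pA]x□yyy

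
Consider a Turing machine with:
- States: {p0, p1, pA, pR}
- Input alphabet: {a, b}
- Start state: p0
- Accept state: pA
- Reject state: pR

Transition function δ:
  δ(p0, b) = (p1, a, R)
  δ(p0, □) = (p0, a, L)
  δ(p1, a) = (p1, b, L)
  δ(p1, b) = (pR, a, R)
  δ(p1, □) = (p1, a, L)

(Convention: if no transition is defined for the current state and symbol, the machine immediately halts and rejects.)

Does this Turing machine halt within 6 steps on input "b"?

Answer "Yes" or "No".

Execution trace:
Initial: [p0]b
Step 1: δ(p0, b) = (p1, a, R) → a[p1]□
Step 2: δ(p1, □) = (p1, a, L) → [p1]aa
Step 3: δ(p1, a) = (p1, b, L) → [p1]□ba
Step 4: δ(p1, □) = (p1, a, L) → [p1]□aba
Step 5: δ(p1, □) = (p1, a, L) → [p1]□aaba
Step 6: δ(p1, □) = (p1, a, L) → [p1]□aaaba

The machine has not reached a halting state after 6 steps.
The machine did not halt within the 6-step bound.

Answer: No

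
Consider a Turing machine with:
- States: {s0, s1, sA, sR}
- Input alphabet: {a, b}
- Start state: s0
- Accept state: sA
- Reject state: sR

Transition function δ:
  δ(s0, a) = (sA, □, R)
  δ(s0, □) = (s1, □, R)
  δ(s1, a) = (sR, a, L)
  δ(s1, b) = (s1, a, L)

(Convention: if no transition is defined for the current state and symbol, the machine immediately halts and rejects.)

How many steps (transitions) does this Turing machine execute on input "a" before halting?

Execution trace:
Initial: [s0]a
Step 1: δ(s0, a) = (sA, □, R) → □[sA]□

The machine reaches the accept state sA and halts.

The machine executed 1 step before halting.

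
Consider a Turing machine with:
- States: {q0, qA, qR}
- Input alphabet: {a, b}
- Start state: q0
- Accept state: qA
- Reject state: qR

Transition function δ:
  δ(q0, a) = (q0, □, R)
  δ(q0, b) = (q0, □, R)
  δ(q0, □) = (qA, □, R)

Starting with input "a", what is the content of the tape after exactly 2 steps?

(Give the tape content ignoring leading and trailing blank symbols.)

Execution trace:
Initial: [q0]a
Step 1: δ(q0, a) = (q0, □, R) → □[q0]□
Step 2: δ(q0, □) = (qA, □, R) → □□[qA]□

The machine reaches the accept state qA and halts.

After 2 steps, the tape (ignoring leading/trailing blanks) is: □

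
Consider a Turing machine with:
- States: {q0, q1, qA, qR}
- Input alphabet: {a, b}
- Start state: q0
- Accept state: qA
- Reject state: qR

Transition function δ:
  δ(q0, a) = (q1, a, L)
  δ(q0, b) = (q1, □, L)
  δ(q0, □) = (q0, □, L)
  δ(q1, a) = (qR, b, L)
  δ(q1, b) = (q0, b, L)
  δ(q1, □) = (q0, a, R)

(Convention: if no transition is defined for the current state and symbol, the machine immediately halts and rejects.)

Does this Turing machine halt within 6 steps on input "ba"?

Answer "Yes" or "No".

Execution trace:
Initial: [q0]ba
Step 1: δ(q0, b) = (q1, □, L) → [q1]□□a
Step 2: δ(q1, □) = (q0, a, R) → a[q0]□a
Step 3: δ(q0, □) = (q0, □, L) → [q0]a□a
Step 4: δ(q0, a) = (q1, a, L) → [q1]□a□a
Step 5: δ(q1, □) = (q0, a, R) → a[q0]a□a
Step 6: δ(q0, a) = (q1, a, L) → [q1]aa□a

The machine has not reached a halting state after 6 steps.
The machine did not halt within the 6-step bound.

Answer: No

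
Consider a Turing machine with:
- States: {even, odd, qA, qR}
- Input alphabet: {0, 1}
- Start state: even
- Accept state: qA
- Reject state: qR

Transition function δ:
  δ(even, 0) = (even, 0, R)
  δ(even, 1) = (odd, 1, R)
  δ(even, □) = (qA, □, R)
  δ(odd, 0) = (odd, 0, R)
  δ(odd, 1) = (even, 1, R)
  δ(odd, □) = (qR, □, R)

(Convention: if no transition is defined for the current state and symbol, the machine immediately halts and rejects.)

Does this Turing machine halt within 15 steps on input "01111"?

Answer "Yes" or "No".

Execution trace:
Initial: [even]01111
Step 1: δ(even, 0) = (even, 0, R) → 0[even]1111
Step 2: δ(even, 1) = (odd, 1, R) → 01[odd]111
Step 3: δ(odd, 1) = (even, 1, R) → 011[even]11
Step 4: δ(even, 1) = (odd, 1, R) → 0111[odd]1
Step 5: δ(odd, 1) = (even, 1, R) → 01111[even]□
Step 6: δ(even, □) = (qA, □, R) → 01111□[qA]□

The machine reaches the accept state qA and halts.
The machine halted after 6 steps (within the 15-step bound).

Answer: Yes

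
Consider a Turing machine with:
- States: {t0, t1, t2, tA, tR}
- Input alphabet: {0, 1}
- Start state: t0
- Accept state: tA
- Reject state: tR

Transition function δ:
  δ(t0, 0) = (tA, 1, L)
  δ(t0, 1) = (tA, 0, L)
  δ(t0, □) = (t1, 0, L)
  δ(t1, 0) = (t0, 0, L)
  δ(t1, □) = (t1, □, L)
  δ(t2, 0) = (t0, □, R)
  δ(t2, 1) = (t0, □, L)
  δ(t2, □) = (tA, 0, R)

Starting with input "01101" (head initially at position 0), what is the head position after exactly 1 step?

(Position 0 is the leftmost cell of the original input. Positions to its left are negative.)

Execution trace (head position shown):
Step 0: [t0]01101  (head at position 0)
Step 1: move left → [tA]□11101  (head at position -1)

After 1 step, the head is at position -1.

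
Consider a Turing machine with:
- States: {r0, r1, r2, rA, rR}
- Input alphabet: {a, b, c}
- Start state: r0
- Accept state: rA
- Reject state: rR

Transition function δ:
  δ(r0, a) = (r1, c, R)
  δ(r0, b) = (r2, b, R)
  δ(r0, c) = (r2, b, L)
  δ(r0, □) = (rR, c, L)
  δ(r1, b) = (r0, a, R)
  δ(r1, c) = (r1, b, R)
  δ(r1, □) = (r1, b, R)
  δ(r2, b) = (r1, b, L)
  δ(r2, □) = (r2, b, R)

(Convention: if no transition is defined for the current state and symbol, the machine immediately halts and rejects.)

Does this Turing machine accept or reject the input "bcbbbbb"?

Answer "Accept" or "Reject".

Execution trace:
Initial: [r0]bcbbbbb
Step 1: δ(r0, b) = (r2, b, R) → b[r2]cbbbbb

No transition is defined for δ(r2, c). By convention the machine halts and rejects.

Answer: Reject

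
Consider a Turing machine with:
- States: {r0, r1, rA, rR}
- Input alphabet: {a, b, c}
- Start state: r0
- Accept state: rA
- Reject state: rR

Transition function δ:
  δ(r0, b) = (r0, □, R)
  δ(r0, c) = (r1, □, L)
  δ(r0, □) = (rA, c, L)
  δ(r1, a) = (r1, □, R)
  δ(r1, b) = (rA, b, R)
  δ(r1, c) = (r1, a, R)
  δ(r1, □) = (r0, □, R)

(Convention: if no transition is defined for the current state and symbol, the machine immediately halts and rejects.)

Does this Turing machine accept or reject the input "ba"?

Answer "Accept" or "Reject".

Execution trace:
Initial: [r0]ba
Step 1: δ(r0, b) = (r0, □, R) → □[r0]a

No transition is defined for δ(r0, a). By convention the machine halts and rejects.

Answer: Reject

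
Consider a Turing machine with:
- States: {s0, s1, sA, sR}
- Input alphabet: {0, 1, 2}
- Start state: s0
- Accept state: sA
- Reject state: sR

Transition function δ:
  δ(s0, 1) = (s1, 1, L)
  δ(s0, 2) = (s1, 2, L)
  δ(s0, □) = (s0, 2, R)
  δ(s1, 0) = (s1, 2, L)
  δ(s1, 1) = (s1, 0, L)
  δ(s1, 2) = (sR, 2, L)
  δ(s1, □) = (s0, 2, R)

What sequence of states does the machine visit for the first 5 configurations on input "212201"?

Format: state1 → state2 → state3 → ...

Execution trace:
Initial: [s0]212201
Step 1: δ(s0, 2) = (s1, 2, L) → [s1]□212201
Step 2: δ(s1, □) = (s0, 2, R) → 2[s0]212201
Step 3: δ(s0, 2) = (s1, 2, L) → [s1]2212201
Step 4: δ(s1, 2) = (sR, 2, L) → [sR]□2212201

The machine reaches the reject state sR and halts.

State sequence: s0 → s1 → s0 → s1 → sR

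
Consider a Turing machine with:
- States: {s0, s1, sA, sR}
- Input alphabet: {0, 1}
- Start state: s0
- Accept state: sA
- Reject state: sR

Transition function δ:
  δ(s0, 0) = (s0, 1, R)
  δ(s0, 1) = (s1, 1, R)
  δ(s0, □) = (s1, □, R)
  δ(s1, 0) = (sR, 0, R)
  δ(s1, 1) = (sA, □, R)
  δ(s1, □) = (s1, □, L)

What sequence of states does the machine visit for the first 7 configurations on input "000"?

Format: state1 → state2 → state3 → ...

Execution trace:
Initial: [s0]000
Step 1: δ(s0, 0) = (s0, 1, R) → 1[s0]00
Step 2: δ(s0, 0) = (s0, 1, R) → 11[s0]0
Step 3: δ(s0, 0) = (s0, 1, R) → 111[s0]□
Step 4: δ(s0, □) = (s1, □, R) → 111□[s1]□
Step 5: δ(s1, □) = (s1, □, L) → 111[s1]□□
Step 6: δ(s1, □) = (s1, □, L) → 11[s1]1□□

State sequence: s0 → s0 → s0 → s0 → s1 → s1 → s1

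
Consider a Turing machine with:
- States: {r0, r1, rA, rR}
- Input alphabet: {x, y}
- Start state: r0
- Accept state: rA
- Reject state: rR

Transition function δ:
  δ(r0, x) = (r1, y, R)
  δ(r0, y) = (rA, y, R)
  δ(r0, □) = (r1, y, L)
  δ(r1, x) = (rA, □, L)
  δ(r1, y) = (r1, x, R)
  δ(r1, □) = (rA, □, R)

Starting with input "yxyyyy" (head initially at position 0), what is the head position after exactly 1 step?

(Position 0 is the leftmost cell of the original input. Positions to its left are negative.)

Execution trace (head position shown):
Step 0: [r0]yxyyyy  (head at position 0)
Step 1: move right → y[rA]xyyyy  (head at position 1)

After 1 step, the head is at position 1.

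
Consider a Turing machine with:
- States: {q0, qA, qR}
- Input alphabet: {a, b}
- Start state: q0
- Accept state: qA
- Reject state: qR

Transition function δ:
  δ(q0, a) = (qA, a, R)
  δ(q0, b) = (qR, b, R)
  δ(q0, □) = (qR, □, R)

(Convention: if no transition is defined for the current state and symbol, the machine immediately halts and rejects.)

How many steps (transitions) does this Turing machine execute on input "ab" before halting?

Execution trace:
Initial: [q0]ab
Step 1: δ(q0, a) = (qA, a, R) → a[qA]b

The machine reaches the accept state qA and halts.

The machine executed 1 step before halting.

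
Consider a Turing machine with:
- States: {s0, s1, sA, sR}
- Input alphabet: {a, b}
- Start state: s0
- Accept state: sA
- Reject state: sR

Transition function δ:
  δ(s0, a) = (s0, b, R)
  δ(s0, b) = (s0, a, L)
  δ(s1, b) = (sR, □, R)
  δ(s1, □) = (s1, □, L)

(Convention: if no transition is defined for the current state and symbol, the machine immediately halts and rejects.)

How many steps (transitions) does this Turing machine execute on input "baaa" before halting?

Execution trace:
Initial: [s0]baaa
Step 1: δ(s0, b) = (s0, a, L) → [s0]□aaaa

No transition is defined for δ(s0, □). By convention the machine halts and rejects.

The machine executed 1 step before halting.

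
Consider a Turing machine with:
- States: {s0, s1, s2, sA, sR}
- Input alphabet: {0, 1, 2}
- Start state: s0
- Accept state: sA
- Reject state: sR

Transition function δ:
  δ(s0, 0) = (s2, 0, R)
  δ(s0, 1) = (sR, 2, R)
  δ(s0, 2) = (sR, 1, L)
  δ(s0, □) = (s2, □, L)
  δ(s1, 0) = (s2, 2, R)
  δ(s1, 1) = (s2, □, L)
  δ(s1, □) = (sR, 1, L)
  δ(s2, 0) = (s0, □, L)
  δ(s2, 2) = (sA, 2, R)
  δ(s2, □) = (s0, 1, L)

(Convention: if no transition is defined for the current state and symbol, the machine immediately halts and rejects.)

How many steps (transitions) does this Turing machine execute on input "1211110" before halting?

Execution trace:
Initial: [s0]1211110
Step 1: δ(s0, 1) = (sR, 2, R) → 2[sR]211110

The machine reaches the reject state sR and halts.

The machine executed 1 step before halting.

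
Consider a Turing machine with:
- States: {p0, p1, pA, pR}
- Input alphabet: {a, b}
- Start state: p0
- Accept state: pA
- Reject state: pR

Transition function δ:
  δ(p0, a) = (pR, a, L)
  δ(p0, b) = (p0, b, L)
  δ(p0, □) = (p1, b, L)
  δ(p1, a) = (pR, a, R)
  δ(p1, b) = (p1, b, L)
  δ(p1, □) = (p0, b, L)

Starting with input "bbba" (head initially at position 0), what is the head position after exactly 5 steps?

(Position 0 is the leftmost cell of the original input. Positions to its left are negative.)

Execution trace (head position shown):
Step 0: [p0]bbba  (head at position 0)
Step 1: move left → [p0]□bbba  (head at position -1)
Step 2: move left → [p1]□bbbba  (head at position -2)
Step 3: move left → [p0]□bbbbba  (head at position -3)
Step 4: move left → [p1]□bbbbbba  (head at position -4)
Step 5: move left → [p0]□bbbbbbba  (head at position -5)

After 5 steps, the head is at position -5.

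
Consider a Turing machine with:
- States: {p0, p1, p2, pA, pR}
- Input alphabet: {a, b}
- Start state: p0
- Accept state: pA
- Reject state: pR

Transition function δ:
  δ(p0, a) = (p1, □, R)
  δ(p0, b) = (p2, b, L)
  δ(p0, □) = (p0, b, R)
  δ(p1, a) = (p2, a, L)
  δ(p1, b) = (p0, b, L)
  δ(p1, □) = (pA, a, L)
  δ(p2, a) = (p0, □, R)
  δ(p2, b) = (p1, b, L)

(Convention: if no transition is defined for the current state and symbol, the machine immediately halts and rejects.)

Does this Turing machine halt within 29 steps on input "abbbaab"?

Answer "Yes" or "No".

Execution trace:
Initial: [p0]abbbaab
Step 1: δ(p0, a) = (p1, □, R) → □[p1]bbbaab
Step 2: δ(p1, b) = (p0, b, L) → [p0]□bbbaab
Step 3: δ(p0, □) = (p0, b, R) → b[p0]bbbaab
Step 4: δ(p0, b) = (p2, b, L) → [p2]bbbbaab
Step 5: δ(p2, b) = (p1, b, L) → [p1]□bbbbaab
Step 6: δ(p1, □) = (pA, a, L) → [pA]□abbbbaab

The machine reaches the accept state pA and halts.
The machine halted after 6 steps (within the 29-step bound).

Answer: Yes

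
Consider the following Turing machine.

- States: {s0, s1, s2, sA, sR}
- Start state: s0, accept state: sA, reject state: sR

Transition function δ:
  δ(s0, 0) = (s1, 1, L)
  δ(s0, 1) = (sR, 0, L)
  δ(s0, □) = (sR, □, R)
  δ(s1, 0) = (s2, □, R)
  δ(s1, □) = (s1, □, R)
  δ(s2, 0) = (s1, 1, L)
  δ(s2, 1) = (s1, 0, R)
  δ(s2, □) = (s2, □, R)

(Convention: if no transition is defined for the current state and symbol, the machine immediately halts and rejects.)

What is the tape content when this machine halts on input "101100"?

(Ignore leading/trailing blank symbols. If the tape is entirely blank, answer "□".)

Execution trace:
Initial: [s0]101100
Step 1: δ(s0, 1) = (sR, 0, L) → [sR]□001100

The machine reaches the reject state sR and halts.

Final tape (ignoring leading/trailing blanks): 001100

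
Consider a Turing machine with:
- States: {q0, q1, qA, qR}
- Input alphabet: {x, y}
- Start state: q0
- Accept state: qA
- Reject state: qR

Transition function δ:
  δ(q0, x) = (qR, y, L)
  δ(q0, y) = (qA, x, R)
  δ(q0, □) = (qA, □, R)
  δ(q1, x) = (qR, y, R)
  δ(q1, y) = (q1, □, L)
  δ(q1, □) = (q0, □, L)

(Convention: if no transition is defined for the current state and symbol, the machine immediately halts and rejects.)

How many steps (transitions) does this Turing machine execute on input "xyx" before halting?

Execution trace:
Initial: [q0]xyx
Step 1: δ(q0, x) = (qR, y, L) → [qR]□yyx

The machine reaches the reject state qR and halts.

The machine executed 1 step before halting.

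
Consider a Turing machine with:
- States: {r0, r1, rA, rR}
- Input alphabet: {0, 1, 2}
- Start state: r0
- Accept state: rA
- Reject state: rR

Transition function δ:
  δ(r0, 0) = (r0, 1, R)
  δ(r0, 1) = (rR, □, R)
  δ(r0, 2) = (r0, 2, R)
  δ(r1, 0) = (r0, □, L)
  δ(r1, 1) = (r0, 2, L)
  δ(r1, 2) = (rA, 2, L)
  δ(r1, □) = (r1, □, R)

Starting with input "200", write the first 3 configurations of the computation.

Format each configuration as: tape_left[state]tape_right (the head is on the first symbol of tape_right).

Transitions applied:
Step 1: δ(r0, 2) = (r0, 2, R)
Step 2: δ(r0, 0) = (r0, 1, R)

The first 3 configurations are:
[r0]200 ⊢ 2[r0]00 ⊢ 21[r0]0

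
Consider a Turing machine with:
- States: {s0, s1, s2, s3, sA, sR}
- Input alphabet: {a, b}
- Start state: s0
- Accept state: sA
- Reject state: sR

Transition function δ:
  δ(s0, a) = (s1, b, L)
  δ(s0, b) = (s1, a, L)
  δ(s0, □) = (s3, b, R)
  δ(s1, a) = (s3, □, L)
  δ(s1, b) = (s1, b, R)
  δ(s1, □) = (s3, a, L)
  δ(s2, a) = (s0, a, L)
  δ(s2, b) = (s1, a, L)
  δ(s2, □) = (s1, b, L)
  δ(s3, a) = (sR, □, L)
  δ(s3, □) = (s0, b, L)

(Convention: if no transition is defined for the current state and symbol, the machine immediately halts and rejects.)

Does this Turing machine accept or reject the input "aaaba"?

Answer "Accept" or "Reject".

Execution trace:
Initial: [s0]aaaba
Step 1: δ(s0, a) = (s1, b, L) → [s1]□baaba
Step 2: δ(s1, □) = (s3, a, L) → [s3]□abaaba
Step 3: δ(s3, □) = (s0, b, L) → [s0]□babaaba
Step 4: δ(s0, □) = (s3, b, R) → b[s3]babaaba

No transition is defined for δ(s3, b). By convention the machine halts and rejects.

Answer: Reject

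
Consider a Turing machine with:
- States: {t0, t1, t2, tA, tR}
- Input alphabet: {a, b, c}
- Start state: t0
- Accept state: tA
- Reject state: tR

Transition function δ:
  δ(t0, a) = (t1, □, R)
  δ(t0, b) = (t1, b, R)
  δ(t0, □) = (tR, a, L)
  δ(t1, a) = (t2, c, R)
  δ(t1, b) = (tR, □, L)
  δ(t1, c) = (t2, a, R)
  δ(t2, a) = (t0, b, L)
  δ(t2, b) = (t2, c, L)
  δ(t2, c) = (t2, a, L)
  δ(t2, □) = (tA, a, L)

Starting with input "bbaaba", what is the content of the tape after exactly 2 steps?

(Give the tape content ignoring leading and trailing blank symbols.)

Execution trace:
Initial: [t0]bbaaba
Step 1: δ(t0, b) = (t1, b, R) → b[t1]baaba
Step 2: δ(t1, b) = (tR, □, L) → [tR]b□aaba

The machine reaches the reject state tR and halts.

After 2 steps, the tape (ignoring leading/trailing blanks) is: b□aaba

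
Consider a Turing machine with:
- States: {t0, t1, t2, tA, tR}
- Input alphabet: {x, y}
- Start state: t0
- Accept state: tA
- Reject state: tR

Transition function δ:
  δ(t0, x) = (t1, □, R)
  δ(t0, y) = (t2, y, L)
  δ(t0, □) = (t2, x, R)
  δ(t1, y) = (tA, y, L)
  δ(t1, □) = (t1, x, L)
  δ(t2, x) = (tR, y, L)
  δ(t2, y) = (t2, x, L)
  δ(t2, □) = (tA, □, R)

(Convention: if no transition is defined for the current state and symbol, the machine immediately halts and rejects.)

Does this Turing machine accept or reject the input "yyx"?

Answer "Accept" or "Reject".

Execution trace:
Initial: [t0]yyx
Step 1: δ(t0, y) = (t2, y, L) → [t2]□yyx
Step 2: δ(t2, □) = (tA, □, R) → □[tA]yyx

The machine reaches the accept state tA and halts.

Answer: Accept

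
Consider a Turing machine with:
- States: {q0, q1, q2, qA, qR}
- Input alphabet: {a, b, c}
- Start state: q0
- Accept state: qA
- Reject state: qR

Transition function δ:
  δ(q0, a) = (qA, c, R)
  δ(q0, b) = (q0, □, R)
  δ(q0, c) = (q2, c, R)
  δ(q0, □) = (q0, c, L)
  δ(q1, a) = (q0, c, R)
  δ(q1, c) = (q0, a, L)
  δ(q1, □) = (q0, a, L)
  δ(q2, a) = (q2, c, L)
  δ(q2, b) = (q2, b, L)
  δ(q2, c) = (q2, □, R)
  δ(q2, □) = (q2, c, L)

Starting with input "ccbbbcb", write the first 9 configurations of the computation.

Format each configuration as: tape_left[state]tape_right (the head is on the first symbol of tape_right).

Transitions applied:
Step 1: δ(q0, c) = (q2, c, R)
Step 2: δ(q2, c) = (q2, □, R)
Step 3: δ(q2, b) = (q2, b, L)
Step 4: δ(q2, □) = (q2, c, L)
Step 5: δ(q2, c) = (q2, □, R)
Step 6: δ(q2, c) = (q2, □, R)
Step 7: δ(q2, b) = (q2, b, L)
Step 8: δ(q2, □) = (q2, c, L)

The first 9 configurations are:
[q0]ccbbbcb ⊢ c[q2]cbbbcb ⊢ c□[q2]bbbcb ⊢ c[q2]□bbbcb ⊢ [q2]ccbbbcb ⊢ □[q2]cbbbcb ⊢ □□[q2]bbbcb ⊢ □[q2]□bbbcb ⊢ [q2]□cbbbcb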